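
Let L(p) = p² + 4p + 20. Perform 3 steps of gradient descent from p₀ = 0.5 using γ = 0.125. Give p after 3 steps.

L′(p) = 2p + 4
p₁ = 0.5 − 0.125·5 = -0.125
p₂ = -0.125 − 0.125·3.75 = -0.59375
p₃ = -0.59375 − 0.125·2.8125 = -0.9453125

-0.9453125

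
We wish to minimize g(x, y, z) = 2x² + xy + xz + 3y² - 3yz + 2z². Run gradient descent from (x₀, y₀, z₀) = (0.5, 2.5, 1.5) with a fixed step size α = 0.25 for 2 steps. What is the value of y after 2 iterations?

1.6875

∇g = (4x + y + z, x + 6y - 3z, x - 3y + 4z)
Step 1: at (0.5, 2.5, 1.5), ∇g = (6, 11, -1) → (0.5, 2.5, 1.5) − 0.25·(6, 11, -1) = (-1, -0.25, 1.75)
Step 2: at (-1, -0.25, 1.75), ∇g = (-2.5, -7.75, 6.75) → (-1, -0.25, 1.75) − 0.25·(-2.5, -7.75, 6.75) = (-0.375, 1.6875, 0.0625)
y = 1.6875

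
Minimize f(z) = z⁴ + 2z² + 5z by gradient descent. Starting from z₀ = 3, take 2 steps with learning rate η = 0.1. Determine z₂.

f′(z) = 4z³ + 4z + 5
z₁ = 3 − 0.1·125 = -9.5
z₂ = -9.5 − 0.1·(-3462.5) = 336.75

336.75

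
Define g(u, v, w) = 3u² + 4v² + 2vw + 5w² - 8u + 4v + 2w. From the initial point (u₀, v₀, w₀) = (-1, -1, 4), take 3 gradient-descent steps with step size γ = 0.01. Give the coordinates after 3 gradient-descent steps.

(-0.604696, -1.088112, 2.918096)

∇g = (6u - 8, 8v + 2w + 4, 2v + 10w + 2)
(u₁, v₁, w₁) = (-1, -1, 4) − 0.01·(-14, 4, 40) = (-0.86, -1.04, 3.6)
(u₂, v₂, w₂) = (-0.86, -1.04, 3.6) − 0.01·(-13.16, 2.88, 35.92) = (-0.7284, -1.0688, 3.2408)
(u₃, v₃, w₃) = (-0.7284, -1.0688, 3.2408) − 0.01·(-12.3704, 1.9312, 32.2704) = (-0.604696, -1.088112, 2.918096)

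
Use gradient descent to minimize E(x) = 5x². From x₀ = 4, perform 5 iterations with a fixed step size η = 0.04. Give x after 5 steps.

0.31104

E′(x) = 10x
x₁ = 4 − 0.04·40 = 2.4
x₂ = 2.4 − 0.04·24 = 1.44
x₃ = 1.44 − 0.04·14.4 = 0.864
x₄ = 0.864 − 0.04·8.64 = 0.5184
x₅ = 0.5184 − 0.04·5.184 = 0.31104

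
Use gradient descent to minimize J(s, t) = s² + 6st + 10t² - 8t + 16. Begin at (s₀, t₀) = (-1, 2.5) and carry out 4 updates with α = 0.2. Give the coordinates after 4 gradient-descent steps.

(62.0016, 215.8312)

∇J = (2s + 6t, 6s + 20t - 8)
(s₁, t₁) = (-1, 2.5) − 0.2·(13, 36) = (-3.6, -4.7)
(s₂, t₂) = (-3.6, -4.7) − 0.2·(-35.4, -123.6) = (3.48, 20.02)
(s₃, t₃) = (3.48, 20.02) − 0.2·(127.08, 413.28) = (-21.936, -62.636)
(s₄, t₄) = (-21.936, -62.636) − 0.2·(-419.688, -1392.336) = (62.0016, 215.8312)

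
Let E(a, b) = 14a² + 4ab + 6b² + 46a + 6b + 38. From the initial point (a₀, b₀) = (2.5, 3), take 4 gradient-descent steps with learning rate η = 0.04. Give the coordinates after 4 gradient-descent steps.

(-1.6897984, 0.2313088)

∇E = (28a + 4b + 46, 4a + 12b + 6)
(a₁, b₁) = (2.5, 3) − 0.04·(128, 52) = (-2.62, 0.92)
(a₂, b₂) = (-2.62, 0.92) − 0.04·(-23.68, 6.56) = (-1.6728, 0.6576)
(a₃, b₃) = (-1.6728, 0.6576) − 0.04·(1.792, 7.2) = (-1.74448, 0.3696)
(a₄, b₄) = (-1.74448, 0.3696) − 0.04·(-1.36704, 3.45728) = (-1.6897984, 0.2313088)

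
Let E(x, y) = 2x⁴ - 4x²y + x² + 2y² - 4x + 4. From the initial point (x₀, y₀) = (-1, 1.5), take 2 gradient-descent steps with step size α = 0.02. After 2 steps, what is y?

1.416928

∇E = (8x³ - 8xy + 2x - 4, -4x² + 4y)
(x₁, y₁) = (-1, 1.5) − 0.02·(-2, 2) = (-0.96, 1.46)
(x₂, y₂) = (-0.96, 1.46) − 0.02·(-1.785088, 2.1536) = (-0.92429824, 1.416928)
y = 1.416928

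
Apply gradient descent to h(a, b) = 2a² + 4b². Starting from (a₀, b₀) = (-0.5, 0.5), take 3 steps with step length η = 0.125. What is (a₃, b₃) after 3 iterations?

(-0.0625, 0)

∇h = (4a, 8b)
(a₁, b₁) = (-0.5, 0.5) − 0.125·(-2, 4) = (-0.25, 0)
(a₂, b₂) = (-0.25, 0) − 0.125·(-1, 0) = (-0.125, 0)
(a₃, b₃) = (-0.125, 0) − 0.125·(-0.5, 0) = (-0.0625, 0)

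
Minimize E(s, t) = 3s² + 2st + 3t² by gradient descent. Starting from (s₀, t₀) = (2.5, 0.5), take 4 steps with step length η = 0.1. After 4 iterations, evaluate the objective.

0.06723072

∇E = (6s + 2t, 2s + 6t)
Step 1: at (2.5, 0.5), ∇E = (16, 8) → (2.5, 0.5) − 0.1·(16, 8) = (0.9, -0.3)
Step 2: at (0.9, -0.3), ∇E = (4.8, 0) → (0.9, -0.3) − 0.1·(4.8, 0) = (0.42, -0.3)
Step 3: at (0.42, -0.3), ∇E = (1.92, -0.96) → (0.42, -0.3) − 0.1·(1.92, -0.96) = (0.228, -0.204)
Step 4: at (0.228, -0.204), ∇E = (0.96, -0.768) → (0.228, -0.204) − 0.1·(0.96, -0.768) = (0.132, -0.1272)
E(0.132, -0.1272) = 0.06723072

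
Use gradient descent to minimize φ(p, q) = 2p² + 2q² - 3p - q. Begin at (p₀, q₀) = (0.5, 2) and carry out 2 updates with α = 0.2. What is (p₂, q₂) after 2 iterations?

∇φ = (4p - 3, 4q - 1)
(p₁, q₁) = (0.5, 2) − 0.2·(-1, 7) = (0.7, 0.6)
(p₂, q₂) = (0.7, 0.6) − 0.2·(-0.2, 1.4) = (0.74, 0.32)

(0.74, 0.32)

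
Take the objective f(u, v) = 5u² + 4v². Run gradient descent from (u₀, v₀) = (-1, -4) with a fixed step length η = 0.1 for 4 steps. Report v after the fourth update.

-0.0064

∇f = (10u, 8v)
(u₁, v₁) = (-1, -4) − 0.1·(-10, -32) = (0, -0.8)
(u₂, v₂) = (0, -0.8) − 0.1·(0, -6.4) = (0, -0.16)
(u₃, v₃) = (0, -0.16) − 0.1·(0, -1.28) = (0, -0.032)
(u₄, v₄) = (0, -0.032) − 0.1·(0, -0.256) = (0, -0.0064)
v = -0.0064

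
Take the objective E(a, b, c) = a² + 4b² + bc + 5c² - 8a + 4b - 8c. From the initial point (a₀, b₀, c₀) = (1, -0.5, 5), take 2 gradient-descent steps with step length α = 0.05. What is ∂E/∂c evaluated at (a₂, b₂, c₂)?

∇E = (2a - 8, 8b + c + 4, b + 10c - 8)
Step 1: at (1, -0.5, 5), ∇E = (-6, 5, 41.5) → (1, -0.5, 5) − 0.05·(-6, 5, 41.5) = (1.3, -0.75, 2.925)
Step 2: at (1.3, -0.75, 2.925), ∇E = (-5.4, 0.925, 20.5) → (1.3, -0.75, 2.925) − 0.05·(-5.4, 0.925, 20.5) = (1.57, -0.79625, 1.9)
∂E/∂c at (1.57, -0.79625, 1.9) = 10.20375

10.20375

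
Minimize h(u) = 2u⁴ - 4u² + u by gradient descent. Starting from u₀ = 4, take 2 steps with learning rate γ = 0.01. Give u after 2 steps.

h′(u) = 8u³ - 8u + 1
u₁ = 4 − 0.01·481 = -0.81
u₂ = -0.81 − 0.01·3.228472 = -0.84228472

-0.84228472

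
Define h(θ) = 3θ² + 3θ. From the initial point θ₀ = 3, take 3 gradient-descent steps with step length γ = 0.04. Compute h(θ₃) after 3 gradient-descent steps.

h′(θ) = 6θ + 3
Step 1: h′(3) = 21; θ₁ = 3 − 0.04·21 = 2.16
Step 2: h′(2.16) = 15.96; θ₂ = 2.16 − 0.04·15.96 = 1.5216
Step 3: h′(1.5216) = 12.1296; θ₃ = 1.5216 − 0.04·12.1296 = 1.036416
h(1.036416) = 6.331722375168

6.331722375168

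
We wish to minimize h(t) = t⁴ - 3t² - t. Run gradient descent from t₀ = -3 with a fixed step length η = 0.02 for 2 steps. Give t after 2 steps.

-1.17015744

h′(t) = 4t³ - 6t - 1
t₁ = -3 − 0.02·(-91) = -1.18
t₂ = -1.18 − 0.02·(-0.492128) = -1.17015744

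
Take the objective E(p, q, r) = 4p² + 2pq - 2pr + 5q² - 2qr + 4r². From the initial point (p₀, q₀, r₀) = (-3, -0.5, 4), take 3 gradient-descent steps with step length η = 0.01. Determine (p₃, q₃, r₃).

(-2.11946, -0.025268, 2.950044)

∇E = (8p + 2q - 2r, 2p + 10q - 2r, -2p - 2q + 8r)
Step 1: at (-3, -0.5, 4), ∇E = (-33, -19, 39) → (-3, -0.5, 4) − 0.01·(-33, -19, 39) = (-2.67, -0.31, 3.61)
Step 2: at (-2.67, -0.31, 3.61), ∇E = (-29.2, -15.66, 34.84) → (-2.67, -0.31, 3.61) − 0.01·(-29.2, -15.66, 34.84) = (-2.378, -0.1534, 3.2616)
Step 3: at (-2.378, -0.1534, 3.2616), ∇E = (-25.854, -12.8132, 31.1556) → (-2.378, -0.1534, 3.2616) − 0.01·(-25.854, -12.8132, 31.1556) = (-2.11946, -0.025268, 2.950044)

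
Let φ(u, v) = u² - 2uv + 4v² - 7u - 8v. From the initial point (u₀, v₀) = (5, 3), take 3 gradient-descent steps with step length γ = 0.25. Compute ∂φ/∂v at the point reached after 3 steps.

-9.75

∇φ = (2u - 2v - 7, -2u + 8v - 8)
(u₁, v₁) = (5, 3) − 0.25·(-3, 6) = (5.75, 1.5)
(u₂, v₂) = (5.75, 1.5) − 0.25·(1.5, -7.5) = (5.375, 3.375)
(u₃, v₃) = (5.375, 3.375) − 0.25·(-3, 8.25) = (6.125, 1.3125)
∂φ/∂v at (6.125, 1.3125) = -9.75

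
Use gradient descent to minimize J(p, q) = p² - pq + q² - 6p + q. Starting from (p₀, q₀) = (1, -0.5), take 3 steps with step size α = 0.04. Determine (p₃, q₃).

∇J = (2p - q - 6, -p + 2q + 1)
Step 1: at (1, -0.5), ∇J = (-3.5, -1) → (1, -0.5) − 0.04·(-3.5, -1) = (1.14, -0.46)
Step 2: at (1.14, -0.46), ∇J = (-3.26, -1.06) → (1.14, -0.46) − 0.04·(-3.26, -1.06) = (1.2704, -0.4176)
Step 3: at (1.2704, -0.4176), ∇J = (-3.0416, -1.1056) → (1.2704, -0.4176) − 0.04·(-3.0416, -1.1056) = (1.392064, -0.373376)

(1.392064, -0.373376)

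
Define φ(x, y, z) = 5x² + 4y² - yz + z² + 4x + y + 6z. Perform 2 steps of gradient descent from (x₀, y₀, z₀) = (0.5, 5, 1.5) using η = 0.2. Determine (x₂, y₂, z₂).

(0.5, 1.68, -1.36)

∇φ = (10x + 4, 8y - z + 1, -y + 2z + 6)
(x₁, y₁, z₁) = (0.5, 5, 1.5) − 0.2·(9, 39.5, 4) = (-1.3, -2.9, 0.7)
(x₂, y₂, z₂) = (-1.3, -2.9, 0.7) − 0.2·(-9, -22.9, 10.3) = (0.5, 1.68, -1.36)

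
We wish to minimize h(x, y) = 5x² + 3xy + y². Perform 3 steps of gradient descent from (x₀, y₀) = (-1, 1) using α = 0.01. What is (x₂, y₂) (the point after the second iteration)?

(-0.8673, 1.0177)

∇h = (10x + 3y, 3x + 2y)
Step 1: at (-1, 1), ∇h = (-7, -1) → (-1, 1) − 0.01·(-7, -1) = (-0.93, 1.01)
Step 2: at (-0.93, 1.01), ∇h = (-6.27, -0.77) → (-0.93, 1.01) − 0.01·(-6.27, -0.77) = (-0.8673, 1.0177)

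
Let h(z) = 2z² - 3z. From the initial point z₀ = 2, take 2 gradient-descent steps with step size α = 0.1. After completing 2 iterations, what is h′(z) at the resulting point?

1.8

h′(z) = 4z - 3
Step 1: h′(2) = 5; z₁ = 2 − 0.1·5 = 1.5
Step 2: h′(1.5) = 3; z₂ = 1.5 − 0.1·3 = 1.2
h′(z) at (1.2) = 1.8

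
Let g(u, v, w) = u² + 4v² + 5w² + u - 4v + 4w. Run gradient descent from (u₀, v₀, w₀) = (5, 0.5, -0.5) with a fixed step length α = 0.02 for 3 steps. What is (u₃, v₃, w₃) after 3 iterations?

∇g = (2u + 1, 8v - 4, 10w + 4)
Step 1: at (5, 0.5, -0.5), ∇g = (11, 0, -1) → (5, 0.5, -0.5) − 0.02·(11, 0, -1) = (4.78, 0.5, -0.48)
Step 2: at (4.78, 0.5, -0.48), ∇g = (10.56, 0, -0.8) → (4.78, 0.5, -0.48) − 0.02·(10.56, 0, -0.8) = (4.5688, 0.5, -0.464)
Step 3: at (4.5688, 0.5, -0.464), ∇g = (10.1376, 0, -0.64) → (4.5688, 0.5, -0.464) − 0.02·(10.1376, 0, -0.64) = (4.366048, 0.5, -0.4512)

(4.366048, 0.5, -0.4512)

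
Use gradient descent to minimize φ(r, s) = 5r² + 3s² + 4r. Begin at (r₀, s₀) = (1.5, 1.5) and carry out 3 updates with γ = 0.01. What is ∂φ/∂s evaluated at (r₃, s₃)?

∇φ = (10r + 4, 6s)
Step 1: at (1.5, 1.5), ∇φ = (19, 9) → (1.5, 1.5) − 0.01·(19, 9) = (1.31, 1.41)
Step 2: at (1.31, 1.41), ∇φ = (17.1, 8.46) → (1.31, 1.41) − 0.01·(17.1, 8.46) = (1.139, 1.3254)
Step 3: at (1.139, 1.3254), ∇φ = (15.39, 7.9524) → (1.139, 1.3254) − 0.01·(15.39, 7.9524) = (0.9851, 1.245876)
∂φ/∂s at (0.9851, 1.245876) = 7.475256

7.475256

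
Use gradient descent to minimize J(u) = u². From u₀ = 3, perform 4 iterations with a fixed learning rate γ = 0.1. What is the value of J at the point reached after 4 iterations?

J′(u) = 2u
Step 1: J′(3) = 6; u₁ = 3 − 0.1·6 = 2.4
Step 2: J′(2.4) = 4.8; u₂ = 2.4 − 0.1·4.8 = 1.92
Step 3: J′(1.92) = 3.84; u₃ = 1.92 − 0.1·3.84 = 1.536
Step 4: J′(1.536) = 3.072; u₄ = 1.536 − 0.1·3.072 = 1.2288
J(1.2288) = 1.50994944

1.50994944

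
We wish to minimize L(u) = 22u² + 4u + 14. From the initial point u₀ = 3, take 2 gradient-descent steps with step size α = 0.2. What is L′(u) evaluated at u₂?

8274.24

L′(u) = 44u + 4
u₁ = 3 − 0.2·136 = -24.2
u₂ = -24.2 − 0.2·(-1060.8) = 187.96
L′(u) at (187.96) = 8274.24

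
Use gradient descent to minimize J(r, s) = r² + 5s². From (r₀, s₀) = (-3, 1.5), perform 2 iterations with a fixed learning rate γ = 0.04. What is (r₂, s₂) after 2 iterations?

∇J = (2r, 10s)
(r₁, s₁) = (-3, 1.5) − 0.04·(-6, 15) = (-2.76, 0.9)
(r₂, s₂) = (-2.76, 0.9) − 0.04·(-5.52, 9) = (-2.5392, 0.54)

(-2.5392, 0.54)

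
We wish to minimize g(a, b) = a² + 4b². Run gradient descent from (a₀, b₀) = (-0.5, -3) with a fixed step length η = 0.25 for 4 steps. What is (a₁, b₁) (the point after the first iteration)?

∇g = (2a, 8b)
(a₁, b₁) = (-0.5, -3) − 0.25·(-1, -24) = (-0.25, 3)

(-0.25, 3)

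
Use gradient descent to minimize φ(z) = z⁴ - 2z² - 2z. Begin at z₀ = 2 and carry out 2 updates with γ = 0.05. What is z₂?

φ′(z) = 4z³ - 4z - 2
Step 1: φ′(2) = 22; z₁ = 2 − 0.05·22 = 0.9
Step 2: φ′(0.9) = -2.684; z₂ = 0.9 − 0.05·(-2.684) = 1.0342

1.0342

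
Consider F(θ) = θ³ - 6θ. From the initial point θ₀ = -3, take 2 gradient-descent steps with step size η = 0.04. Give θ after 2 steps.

-5.369472

F′(θ) = 3θ² - 6
Step 1: F′(-3) = 21; θ₁ = -3 − 0.04·21 = -3.84
Step 2: F′(-3.84) = 38.2368; θ₂ = -3.84 − 0.04·38.2368 = -5.369472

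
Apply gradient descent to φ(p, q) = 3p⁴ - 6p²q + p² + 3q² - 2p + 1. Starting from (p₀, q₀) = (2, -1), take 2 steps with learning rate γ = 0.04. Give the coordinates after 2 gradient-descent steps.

∇φ = (12p³ - 12pq + 2p - 2, -6p² + 6q)
Step 1: at (2, -1), ∇φ = (122, -30) → (2, -1) − 0.04·(122, -30) = (-2.88, 0.2)
Step 2: at (-2.88, 0.2), ∇φ = (-287.502464, -48.5664) → (-2.88, 0.2) − 0.04·(-287.502464, -48.5664) = (8.62009856, 2.142656)

(8.62009856, 2.142656)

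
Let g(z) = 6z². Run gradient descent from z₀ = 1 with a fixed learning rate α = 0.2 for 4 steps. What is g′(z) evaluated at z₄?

46.0992

g′(z) = 12z
Step 1: g′(1) = 12; z₁ = 1 − 0.2·12 = -1.4
Step 2: g′(-1.4) = -16.8; z₂ = -1.4 − 0.2·(-16.8) = 1.96
Step 3: g′(1.96) = 23.52; z₃ = 1.96 − 0.2·23.52 = -2.744
Step 4: g′(-2.744) = -32.928; z₄ = -2.744 − 0.2·(-32.928) = 3.8416
g′(z) at (3.8416) = 46.0992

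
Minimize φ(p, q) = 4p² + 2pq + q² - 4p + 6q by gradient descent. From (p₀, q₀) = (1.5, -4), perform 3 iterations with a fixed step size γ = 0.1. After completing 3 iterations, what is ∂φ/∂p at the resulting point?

-0.176

∇φ = (8p + 2q - 4, 2p + 2q + 6)
Step 1: at (1.5, -4), ∇φ = (0, 1) → (1.5, -4) − 0.1·(0, 1) = (1.5, -4.1)
Step 2: at (1.5, -4.1), ∇φ = (-0.2, 0.8) → (1.5, -4.1) − 0.1·(-0.2, 0.8) = (1.52, -4.18)
Step 3: at (1.52, -4.18), ∇φ = (-0.2, 0.68) → (1.52, -4.18) − 0.1·(-0.2, 0.68) = (1.54, -4.248)
∂φ/∂p at (1.54, -4.248) = -0.176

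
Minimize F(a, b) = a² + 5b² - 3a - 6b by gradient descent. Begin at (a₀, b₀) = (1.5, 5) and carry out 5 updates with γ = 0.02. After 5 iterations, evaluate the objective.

6.34382085632

∇F = (2a - 3, 10b - 6)
(a₁, b₁) = (1.5, 5) − 0.02·(0, 44) = (1.5, 4.12)
(a₂, b₂) = (1.5, 4.12) − 0.02·(0, 35.2) = (1.5, 3.416)
(a₃, b₃) = (1.5, 3.416) − 0.02·(0, 28.16) = (1.5, 2.8528)
(a₄, b₄) = (1.5, 2.8528) − 0.02·(0, 22.528) = (1.5, 2.40224)
(a₅, b₅) = (1.5, 2.40224) − 0.02·(0, 18.0224) = (1.5, 2.041792)
F(1.5, 2.041792) = 6.34382085632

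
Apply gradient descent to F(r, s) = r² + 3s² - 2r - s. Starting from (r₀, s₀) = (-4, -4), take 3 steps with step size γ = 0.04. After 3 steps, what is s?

-1.6624

∇F = (2r - 2, 6s - 1)
Step 1: at (-4, -4), ∇F = (-10, -25) → (-4, -4) − 0.04·(-10, -25) = (-3.6, -3)
Step 2: at (-3.6, -3), ∇F = (-9.2, -19) → (-3.6, -3) − 0.04·(-9.2, -19) = (-3.232, -2.24)
Step 3: at (-3.232, -2.24), ∇F = (-8.464, -14.44) → (-3.232, -2.24) − 0.04·(-8.464, -14.44) = (-2.89344, -1.6624)
s = -1.6624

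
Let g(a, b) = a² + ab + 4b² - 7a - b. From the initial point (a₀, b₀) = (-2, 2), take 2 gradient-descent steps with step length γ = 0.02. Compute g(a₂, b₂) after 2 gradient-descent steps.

∇g = (2a + b - 7, a + 8b - 1)
(a₁, b₁) = (-2, 2) − 0.02·(-9, 13) = (-1.82, 1.74)
(a₂, b₂) = (-1.82, 1.74) − 0.02·(-8.9, 11.1) = (-1.642, 1.518)
g(-1.642, 1.518) = 19.396904

19.396904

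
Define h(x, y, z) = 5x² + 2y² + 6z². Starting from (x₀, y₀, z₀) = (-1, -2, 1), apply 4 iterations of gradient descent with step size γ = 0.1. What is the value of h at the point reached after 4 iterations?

∇h = (10x, 4y, 12z)
Step 1: at (-1, -2, 1), ∇h = (-10, -8, 12) → (-1, -2, 1) − 0.1·(-10, -8, 12) = (0, -1.2, -0.2)
Step 2: at (0, -1.2, -0.2), ∇h = (0, -4.8, -2.4) → (0, -1.2, -0.2) − 0.1·(0, -4.8, -2.4) = (0, -0.72, 0.04)
Step 3: at (0, -0.72, 0.04), ∇h = (0, -2.88, 0.48) → (0, -0.72, 0.04) − 0.1·(0, -2.88, 0.48) = (0, -0.432, -0.008)
Step 4: at (0, -0.432, -0.008), ∇h = (0, -1.728, -0.096) → (0, -0.432, -0.008) − 0.1·(0, -1.728, -0.096) = (0, -0.2592, 0.0016)
h(0, -0.2592, 0.0016) = 0.13438464

0.13438464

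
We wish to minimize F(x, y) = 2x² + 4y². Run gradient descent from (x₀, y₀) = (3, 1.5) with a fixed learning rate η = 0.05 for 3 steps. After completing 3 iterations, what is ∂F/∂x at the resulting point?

6.144

∇F = (4x, 8y)
(x₁, y₁) = (3, 1.5) − 0.05·(12, 12) = (2.4, 0.9)
(x₂, y₂) = (2.4, 0.9) − 0.05·(9.6, 7.2) = (1.92, 0.54)
(x₃, y₃) = (1.92, 0.54) − 0.05·(7.68, 4.32) = (1.536, 0.324)
∂F/∂x at (1.536, 0.324) = 6.144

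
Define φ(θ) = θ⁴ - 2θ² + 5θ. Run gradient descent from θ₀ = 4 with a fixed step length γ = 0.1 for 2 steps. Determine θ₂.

3416.85

φ′(θ) = 4θ³ - 4θ + 5
Step 1: φ′(4) = 245; θ₁ = 4 − 0.1·245 = -20.5
Step 2: φ′(-20.5) = -34373.5; θ₂ = -20.5 − 0.1·(-34373.5) = 3416.85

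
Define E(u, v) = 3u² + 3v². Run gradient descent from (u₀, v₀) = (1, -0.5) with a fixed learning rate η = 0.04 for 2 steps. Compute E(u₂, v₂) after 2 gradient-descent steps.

1.2510816

∇E = (6u, 6v)
Step 1: at (1, -0.5), ∇E = (6, -3) → (1, -0.5) − 0.04·(6, -3) = (0.76, -0.38)
Step 2: at (0.76, -0.38), ∇E = (4.56, -2.28) → (0.76, -0.38) − 0.04·(4.56, -2.28) = (0.5776, -0.2888)
E(0.5776, -0.2888) = 1.2510816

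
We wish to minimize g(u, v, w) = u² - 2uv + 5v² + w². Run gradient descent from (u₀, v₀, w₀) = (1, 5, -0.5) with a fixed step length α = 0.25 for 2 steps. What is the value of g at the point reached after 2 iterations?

772.015625

∇g = (2u - 2v, -2u + 10v, 2w)
Step 1: at (1, 5, -0.5), ∇g = (-8, 48, -1) → (1, 5, -0.5) − 0.25·(-8, 48, -1) = (3, -7, -0.25)
Step 2: at (3, -7, -0.25), ∇g = (20, -76, -0.5) → (3, -7, -0.25) − 0.25·(20, -76, -0.5) = (-2, 12, -0.125)
g(-2, 12, -0.125) = 772.015625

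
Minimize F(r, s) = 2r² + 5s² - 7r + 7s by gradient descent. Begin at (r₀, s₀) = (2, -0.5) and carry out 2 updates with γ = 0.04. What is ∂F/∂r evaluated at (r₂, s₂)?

0.7056

∇F = (4r - 7, 10s + 7)
(r₁, s₁) = (2, -0.5) − 0.04·(1, 2) = (1.96, -0.58)
(r₂, s₂) = (1.96, -0.58) − 0.04·(0.84, 1.2) = (1.9264, -0.628)
∂F/∂r at (1.9264, -0.628) = 0.7056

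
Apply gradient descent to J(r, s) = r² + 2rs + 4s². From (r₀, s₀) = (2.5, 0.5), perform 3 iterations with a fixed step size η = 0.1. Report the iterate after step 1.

∇J = (2r + 2s, 2r + 8s)
(r₁, s₁) = (2.5, 0.5) − 0.1·(6, 9) = (1.9, -0.4)

(1.9, -0.4)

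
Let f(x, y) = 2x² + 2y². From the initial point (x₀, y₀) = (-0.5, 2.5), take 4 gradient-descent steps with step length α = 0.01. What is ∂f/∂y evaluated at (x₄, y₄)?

∇f = (4x, 4y)
Step 1: at (-0.5, 2.5), ∇f = (-2, 10) → (-0.5, 2.5) − 0.01·(-2, 10) = (-0.48, 2.4)
Step 2: at (-0.48, 2.4), ∇f = (-1.92, 9.6) → (-0.48, 2.4) − 0.01·(-1.92, 9.6) = (-0.4608, 2.304)
Step 3: at (-0.4608, 2.304), ∇f = (-1.8432, 9.216) → (-0.4608, 2.304) − 0.01·(-1.8432, 9.216) = (-0.442368, 2.21184)
Step 4: at (-0.442368, 2.21184), ∇f = (-1.769472, 8.84736) → (-0.442368, 2.21184) − 0.01·(-1.769472, 8.84736) = (-0.42467328, 2.1233664)
∂f/∂y at (-0.42467328, 2.1233664) = 8.4934656

8.4934656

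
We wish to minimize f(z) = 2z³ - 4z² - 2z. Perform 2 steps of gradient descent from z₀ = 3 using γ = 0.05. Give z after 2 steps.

1.572

f′(z) = 6z² - 8z - 2
z₁ = 3 − 0.05·28 = 1.6
z₂ = 1.6 − 0.05·0.56 = 1.572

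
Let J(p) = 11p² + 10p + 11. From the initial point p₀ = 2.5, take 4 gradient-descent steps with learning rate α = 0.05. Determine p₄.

-0.45425

J′(p) = 22p + 10
Step 1: J′(2.5) = 65; p₁ = 2.5 − 0.05·65 = -0.75
Step 2: J′(-0.75) = -6.5; p₂ = -0.75 − 0.05·(-6.5) = -0.425
Step 3: J′(-0.425) = 0.65; p₃ = -0.425 − 0.05·0.65 = -0.4575
Step 4: J′(-0.4575) = -0.065; p₄ = -0.4575 − 0.05·(-0.065) = -0.45425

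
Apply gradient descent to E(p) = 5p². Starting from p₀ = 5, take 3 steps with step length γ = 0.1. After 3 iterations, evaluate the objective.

E′(p) = 10p
Step 1: E′(5) = 50; p₁ = 5 − 0.1·50 = 0
Step 2: E′(0) = 0; p₂ = 0 − 0.1·0 = 0
Step 3: E′(0) = 0; p₃ = 0 − 0.1·0 = 0
E(0) = 0

0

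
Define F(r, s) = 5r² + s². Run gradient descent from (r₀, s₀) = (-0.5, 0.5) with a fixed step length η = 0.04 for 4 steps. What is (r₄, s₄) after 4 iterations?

∇F = (10r, 2s)
Step 1: at (-0.5, 0.5), ∇F = (-5, 1) → (-0.5, 0.5) − 0.04·(-5, 1) = (-0.3, 0.46)
Step 2: at (-0.3, 0.46), ∇F = (-3, 0.92) → (-0.3, 0.46) − 0.04·(-3, 0.92) = (-0.18, 0.4232)
Step 3: at (-0.18, 0.4232), ∇F = (-1.8, 0.8464) → (-0.18, 0.4232) − 0.04·(-1.8, 0.8464) = (-0.108, 0.389344)
Step 4: at (-0.108, 0.389344), ∇F = (-1.08, 0.778688) → (-0.108, 0.389344) − 0.04·(-1.08, 0.778688) = (-0.0648, 0.35819648)

(-0.0648, 0.35819648)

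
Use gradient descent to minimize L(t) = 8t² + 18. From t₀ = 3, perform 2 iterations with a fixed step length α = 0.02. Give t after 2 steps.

L′(t) = 16t
t₁ = 3 − 0.02·48 = 2.04
t₂ = 2.04 − 0.02·32.64 = 1.3872

1.3872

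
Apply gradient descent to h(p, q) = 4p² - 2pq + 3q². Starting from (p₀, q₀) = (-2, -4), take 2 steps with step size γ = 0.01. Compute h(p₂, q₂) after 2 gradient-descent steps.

∇h = (8p - 2q, -2p + 6q)
(p₁, q₁) = (-2, -4) − 0.01·(-8, -20) = (-1.92, -3.8)
(p₂, q₂) = (-1.92, -3.8) − 0.01·(-7.76, -18.96) = (-1.8424, -3.6104)
h(-1.8424, -3.6104) = 39.3791136

39.3791136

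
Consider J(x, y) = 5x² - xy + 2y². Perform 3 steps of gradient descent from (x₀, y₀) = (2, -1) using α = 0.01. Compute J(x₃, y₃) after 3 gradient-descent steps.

∇J = (10x - y, -x + 4y)
Step 1: at (2, -1), ∇J = (21, -6) → (2, -1) − 0.01·(21, -6) = (1.79, -0.94)
Step 2: at (1.79, -0.94), ∇J = (18.84, -5.55) → (1.79, -0.94) − 0.01·(18.84, -5.55) = (1.6016, -0.8845)
Step 3: at (1.6016, -0.8845), ∇J = (16.9005, -5.1396) → (1.6016, -0.8845) − 0.01·(16.9005, -5.1396) = (1.432595, -0.833104)
J(1.432595, -0.833104) = 12.843267344637

12.843267344637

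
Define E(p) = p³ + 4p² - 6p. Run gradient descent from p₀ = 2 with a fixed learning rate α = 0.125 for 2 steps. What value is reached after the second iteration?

0.5390625

E′(p) = 3p² + 8p - 6
Step 1: E′(2) = 22; p₁ = 2 − 0.125·22 = -0.75
Step 2: E′(-0.75) = -10.3125; p₂ = -0.75 − 0.125·(-10.3125) = 0.5390625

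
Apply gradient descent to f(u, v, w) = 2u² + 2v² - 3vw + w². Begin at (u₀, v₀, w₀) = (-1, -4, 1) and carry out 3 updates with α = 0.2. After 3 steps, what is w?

∇f = (4u, 4v - 3w, -3v + 2w)
Step 1: at (-1, -4, 1), ∇f = (-4, -19, 14) → (-1, -4, 1) − 0.2·(-4, -19, 14) = (-0.2, -0.2, -1.8)
Step 2: at (-0.2, -0.2, -1.8), ∇f = (-0.8, 4.6, -3) → (-0.2, -0.2, -1.8) − 0.2·(-0.8, 4.6, -3) = (-0.04, -1.12, -1.2)
Step 3: at (-0.04, -1.12, -1.2), ∇f = (-0.16, -0.88, 0.96) → (-0.04, -1.12, -1.2) − 0.2·(-0.16, -0.88, 0.96) = (-0.008, -0.944, -1.392)
w = -1.392

-1.392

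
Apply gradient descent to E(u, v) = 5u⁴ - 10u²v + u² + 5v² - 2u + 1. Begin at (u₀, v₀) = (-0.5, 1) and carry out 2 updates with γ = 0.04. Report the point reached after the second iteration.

∇E = (20u³ - 20uv + 2u - 2, -10u² + 10v)
Step 1: at (-0.5, 1), ∇E = (4.5, 7.5) → (-0.5, 1) − 0.04·(4.5, 7.5) = (-0.68, 0.7)
Step 2: at (-0.68, 0.7), ∇E = (-0.12864, 2.376) → (-0.68, 0.7) − 0.04·(-0.12864, 2.376) = (-0.6748544, 0.60496)

(-0.6748544, 0.60496)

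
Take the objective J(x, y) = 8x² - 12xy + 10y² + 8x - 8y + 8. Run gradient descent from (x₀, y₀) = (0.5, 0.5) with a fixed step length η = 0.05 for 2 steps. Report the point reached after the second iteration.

(0.02, 0.4)

∇J = (16x - 12y + 8, -12x + 20y - 8)
Step 1: at (0.5, 0.5), ∇J = (10, -4) → (0.5, 0.5) − 0.05·(10, -4) = (0, 0.7)
Step 2: at (0, 0.7), ∇J = (-0.4, 6) → (0, 0.7) − 0.05·(-0.4, 6) = (0.02, 0.4)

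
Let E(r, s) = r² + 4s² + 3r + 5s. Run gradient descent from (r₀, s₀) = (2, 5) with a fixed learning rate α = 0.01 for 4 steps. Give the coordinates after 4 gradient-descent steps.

(1.72828856, 3.4047104)

∇E = (2r + 3, 8s + 5)
Step 1: at (2, 5), ∇E = (7, 45) → (2, 5) − 0.01·(7, 45) = (1.93, 4.55)
Step 2: at (1.93, 4.55), ∇E = (6.86, 41.4) → (1.93, 4.55) − 0.01·(6.86, 41.4) = (1.8614, 4.136)
Step 3: at (1.8614, 4.136), ∇E = (6.7228, 38.088) → (1.8614, 4.136) − 0.01·(6.7228, 38.088) = (1.794172, 3.75512)
Step 4: at (1.794172, 3.75512), ∇E = (6.588344, 35.04096) → (1.794172, 3.75512) − 0.01·(6.588344, 35.04096) = (1.72828856, 3.4047104)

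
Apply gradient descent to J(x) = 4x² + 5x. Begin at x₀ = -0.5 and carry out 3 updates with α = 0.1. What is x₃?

-0.624

J′(x) = 8x + 5
x₁ = -0.5 − 0.1·1 = -0.6
x₂ = -0.6 − 0.1·0.2 = -0.62
x₃ = -0.62 − 0.1·0.04 = -0.624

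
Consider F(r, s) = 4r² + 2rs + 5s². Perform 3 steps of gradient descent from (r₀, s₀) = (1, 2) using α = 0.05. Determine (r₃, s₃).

(0.049, 0.19)

∇F = (8r + 2s, 2r + 10s)
Step 1: at (1, 2), ∇F = (12, 22) → (1, 2) − 0.05·(12, 22) = (0.4, 0.9)
Step 2: at (0.4, 0.9), ∇F = (5, 9.8) → (0.4, 0.9) − 0.05·(5, 9.8) = (0.15, 0.41)
Step 3: at (0.15, 0.41), ∇F = (2.02, 4.4) → (0.15, 0.41) − 0.05·(2.02, 4.4) = (0.049, 0.19)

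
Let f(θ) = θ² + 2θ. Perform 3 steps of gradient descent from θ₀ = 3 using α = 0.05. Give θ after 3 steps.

f′(θ) = 2θ + 2
Step 1: f′(3) = 8; θ₁ = 3 − 0.05·8 = 2.6
Step 2: f′(2.6) = 7.2; θ₂ = 2.6 − 0.05·7.2 = 2.24
Step 3: f′(2.24) = 6.48; θ₃ = 2.24 − 0.05·6.48 = 1.916

1.916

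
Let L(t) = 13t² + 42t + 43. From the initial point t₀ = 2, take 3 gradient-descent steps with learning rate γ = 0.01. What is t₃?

L′(t) = 26t + 42
t₁ = 2 − 0.01·94 = 1.06
t₂ = 1.06 − 0.01·69.56 = 0.3644
t₃ = 0.3644 − 0.01·51.4744 = -0.150344

-0.150344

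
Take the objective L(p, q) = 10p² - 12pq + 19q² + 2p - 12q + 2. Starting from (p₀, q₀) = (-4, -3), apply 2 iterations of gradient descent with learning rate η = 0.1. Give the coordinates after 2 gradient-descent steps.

(5.36, -12)

∇L = (20p - 12q + 2, -12p + 38q - 12)
(p₁, q₁) = (-4, -3) − 0.1·(-42, -78) = (0.2, 4.8)
(p₂, q₂) = (0.2, 4.8) − 0.1·(-51.6, 168) = (5.36, -12)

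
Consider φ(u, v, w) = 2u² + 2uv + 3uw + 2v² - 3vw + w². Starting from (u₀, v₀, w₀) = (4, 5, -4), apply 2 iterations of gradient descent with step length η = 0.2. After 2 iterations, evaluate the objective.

-26.4384

∇φ = (4u + 2v + 3w, 2u + 4v - 3w, 3u - 3v + 2w)
(u₁, v₁, w₁) = (4, 5, -4) − 0.2·(14, 40, -11) = (1.2, -3, -1.8)
(u₂, v₂, w₂) = (1.2, -3, -1.8) − 0.2·(-6.6, -4.2, 9) = (2.52, -2.16, -3.6)
φ(2.52, -2.16, -3.6) = -26.4384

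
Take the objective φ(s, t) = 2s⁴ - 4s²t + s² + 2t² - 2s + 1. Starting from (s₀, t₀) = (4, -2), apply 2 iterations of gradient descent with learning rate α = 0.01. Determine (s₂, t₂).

(-1.09494656, -1.096304)

∇φ = (8s³ - 8st + 2s - 2, -4s² + 4t)
(s₁, t₁) = (4, -2) − 0.01·(582, -72) = (-1.82, -1.28)
(s₂, t₂) = (-1.82, -1.28) − 0.01·(-72.505344, -18.3696) = (-1.09494656, -1.096304)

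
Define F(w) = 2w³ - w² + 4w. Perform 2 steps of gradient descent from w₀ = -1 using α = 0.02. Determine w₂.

-1.554112

F′(w) = 6w² - 2w + 4
Step 1: F′(-1) = 12; w₁ = -1 − 0.02·12 = -1.24
Step 2: F′(-1.24) = 15.7056; w₂ = -1.24 − 0.02·15.7056 = -1.554112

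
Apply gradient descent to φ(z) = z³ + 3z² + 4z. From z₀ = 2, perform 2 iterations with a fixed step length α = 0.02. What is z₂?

1.062784

φ′(z) = 3z² + 6z + 4
Step 1: φ′(2) = 28; z₁ = 2 − 0.02·28 = 1.44
Step 2: φ′(1.44) = 18.8608; z₂ = 1.44 − 0.02·18.8608 = 1.062784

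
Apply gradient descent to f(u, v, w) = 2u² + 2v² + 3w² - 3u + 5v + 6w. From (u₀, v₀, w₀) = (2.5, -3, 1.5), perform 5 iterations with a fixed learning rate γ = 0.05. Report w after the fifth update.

∇f = (4u - 3, 4v + 5, 6w + 6)
Step 1: at (2.5, -3, 1.5), ∇f = (7, -7, 15) → (2.5, -3, 1.5) − 0.05·(7, -7, 15) = (2.15, -2.65, 0.75)
Step 2: at (2.15, -2.65, 0.75), ∇f = (5.6, -5.6, 10.5) → (2.15, -2.65, 0.75) − 0.05·(5.6, -5.6, 10.5) = (1.87, -2.37, 0.225)
Step 3: at (1.87, -2.37, 0.225), ∇f = (4.48, -4.48, 7.35) → (1.87, -2.37, 0.225) − 0.05·(4.48, -4.48, 7.35) = (1.646, -2.146, -0.1425)
Step 4: at (1.646, -2.146, -0.1425), ∇f = (3.584, -3.584, 5.145) → (1.646, -2.146, -0.1425) − 0.05·(3.584, -3.584, 5.145) = (1.4668, -1.9668, -0.39975)
Step 5: at (1.4668, -1.9668, -0.39975), ∇f = (2.8672, -2.8672, 3.6015) → (1.4668, -1.9668, -0.39975) − 0.05·(2.8672, -2.8672, 3.6015) = (1.32344, -1.82344, -0.579825)
w = -0.579825

-0.579825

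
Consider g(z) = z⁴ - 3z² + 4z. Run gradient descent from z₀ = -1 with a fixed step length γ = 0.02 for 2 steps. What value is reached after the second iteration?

g′(z) = 4z³ - 6z + 4
z₁ = -1 − 0.02·6 = -1.12
z₂ = -1.12 − 0.02·5.100288 = -1.22200576

-1.22200576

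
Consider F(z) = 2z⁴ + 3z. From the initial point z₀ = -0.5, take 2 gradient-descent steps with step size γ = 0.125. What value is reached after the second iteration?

F′(z) = 8z³ + 3
z₁ = -0.5 − 0.125·2 = -0.75
z₂ = -0.75 − 0.125·(-0.375) = -0.703125

-0.703125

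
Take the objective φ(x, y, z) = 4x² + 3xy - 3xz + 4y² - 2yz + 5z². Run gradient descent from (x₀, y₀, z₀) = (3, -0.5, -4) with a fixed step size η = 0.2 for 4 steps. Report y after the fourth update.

22.1048

∇φ = (8x + 3y - 3z, 3x + 8y - 2z, -3x - 2y + 10z)
(x₁, y₁, z₁) = (3, -0.5, -4) − 0.2·(34.5, 13, -48) = (-3.9, -3.1, 5.6)
(x₂, y₂, z₂) = (-3.9, -3.1, 5.6) − 0.2·(-57.3, -47.7, 73.9) = (7.56, 6.44, -9.18)
(x₃, y₃, z₃) = (7.56, 6.44, -9.18) − 0.2·(107.34, 92.56, -127.36) = (-13.908, -12.072, 16.292)
(x₄, y₄, z₄) = (-13.908, -12.072, 16.292) − 0.2·(-196.356, -170.884, 228.788) = (25.3632, 22.1048, -29.4656)
y = 22.1048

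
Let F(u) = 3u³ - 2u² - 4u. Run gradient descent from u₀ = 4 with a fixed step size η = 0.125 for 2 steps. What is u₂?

F′(u) = 9u² - 4u - 4
Step 1: F′(4) = 124; u₁ = 4 − 0.125·124 = -11.5
Step 2: F′(-11.5) = 1232.25; u₂ = -11.5 − 0.125·1232.25 = -165.53125

-165.53125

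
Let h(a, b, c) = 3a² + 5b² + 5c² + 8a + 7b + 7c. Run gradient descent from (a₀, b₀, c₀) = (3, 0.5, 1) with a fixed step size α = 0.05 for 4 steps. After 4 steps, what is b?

-0.625

∇h = (6a + 8, 10b + 7, 10c + 7)
Step 1: at (3, 0.5, 1), ∇h = (26, 12, 17) → (3, 0.5, 1) − 0.05·(26, 12, 17) = (1.7, -0.1, 0.15)
Step 2: at (1.7, -0.1, 0.15), ∇h = (18.2, 6, 8.5) → (1.7, -0.1, 0.15) − 0.05·(18.2, 6, 8.5) = (0.79, -0.4, -0.275)
Step 3: at (0.79, -0.4, -0.275), ∇h = (12.74, 3, 4.25) → (0.79, -0.4, -0.275) − 0.05·(12.74, 3, 4.25) = (0.153, -0.55, -0.4875)
Step 4: at (0.153, -0.55, -0.4875), ∇h = (8.918, 1.5, 2.125) → (0.153, -0.55, -0.4875) − 0.05·(8.918, 1.5, 2.125) = (-0.2929, -0.625, -0.59375)
b = -0.625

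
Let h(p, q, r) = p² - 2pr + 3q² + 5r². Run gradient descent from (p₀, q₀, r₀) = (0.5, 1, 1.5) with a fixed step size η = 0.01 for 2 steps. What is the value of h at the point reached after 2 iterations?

8.92386608

∇h = (2p - 2r, 6q, -2p + 10r)
(p₁, q₁, r₁) = (0.5, 1, 1.5) − 0.01·(-2, 6, 14) = (0.52, 0.94, 1.36)
(p₂, q₂, r₂) = (0.52, 0.94, 1.36) − 0.01·(-1.68, 5.64, 12.56) = (0.5368, 0.8836, 1.2344)
h(0.5368, 0.8836, 1.2344) = 8.92386608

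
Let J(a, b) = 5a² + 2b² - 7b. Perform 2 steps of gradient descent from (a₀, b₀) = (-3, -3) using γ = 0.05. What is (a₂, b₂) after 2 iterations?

∇J = (10a, 4b - 7)
(a₁, b₁) = (-3, -3) − 0.05·(-30, -19) = (-1.5, -2.05)
(a₂, b₂) = (-1.5, -2.05) − 0.05·(-15, -15.2) = (-0.75, -1.29)

(-0.75, -1.29)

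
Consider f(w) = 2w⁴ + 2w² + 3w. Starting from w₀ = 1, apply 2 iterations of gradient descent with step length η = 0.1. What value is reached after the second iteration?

f′(w) = 8w³ + 4w + 3
w₁ = 1 − 0.1·15 = -0.5
w₂ = -0.5 − 0.1·0 = -0.5

-0.5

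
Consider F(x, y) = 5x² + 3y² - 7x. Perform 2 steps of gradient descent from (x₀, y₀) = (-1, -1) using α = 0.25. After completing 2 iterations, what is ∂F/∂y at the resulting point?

-1.5

∇F = (10x - 7, 6y)
Step 1: at (-1, -1), ∇F = (-17, -6) → (-1, -1) − 0.25·(-17, -6) = (3.25, 0.5)
Step 2: at (3.25, 0.5), ∇F = (25.5, 3) → (3.25, 0.5) − 0.25·(25.5, 3) = (-3.125, -0.25)
∂F/∂y at (-3.125, -0.25) = -1.5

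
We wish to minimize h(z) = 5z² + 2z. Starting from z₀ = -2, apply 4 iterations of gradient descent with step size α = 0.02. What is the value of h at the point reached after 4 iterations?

2.517908992

h′(z) = 10z + 2
Step 1: h′(-2) = -18; z₁ = -2 − 0.02·(-18) = -1.64
Step 2: h′(-1.64) = -14.4; z₂ = -1.64 − 0.02·(-14.4) = -1.352
Step 3: h′(-1.352) = -11.52; z₃ = -1.352 − 0.02·(-11.52) = -1.1216
Step 4: h′(-1.1216) = -9.216; z₄ = -1.1216 − 0.02·(-9.216) = -0.93728
h(-0.93728) = 2.517908992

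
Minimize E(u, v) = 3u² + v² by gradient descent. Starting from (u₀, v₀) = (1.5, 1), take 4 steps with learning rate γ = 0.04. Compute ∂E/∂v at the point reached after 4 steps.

∇E = (6u, 2v)
Step 1: at (1.5, 1), ∇E = (9, 2) → (1.5, 1) − 0.04·(9, 2) = (1.14, 0.92)
Step 2: at (1.14, 0.92), ∇E = (6.84, 1.84) → (1.14, 0.92) − 0.04·(6.84, 1.84) = (0.8664, 0.8464)
Step 3: at (0.8664, 0.8464), ∇E = (5.1984, 1.6928) → (0.8664, 0.8464) − 0.04·(5.1984, 1.6928) = (0.658464, 0.778688)
Step 4: at (0.658464, 0.778688), ∇E = (3.950784, 1.557376) → (0.658464, 0.778688) − 0.04·(3.950784, 1.557376) = (0.50043264, 0.71639296)
∂E/∂v at (0.50043264, 0.71639296) = 1.43278592

1.43278592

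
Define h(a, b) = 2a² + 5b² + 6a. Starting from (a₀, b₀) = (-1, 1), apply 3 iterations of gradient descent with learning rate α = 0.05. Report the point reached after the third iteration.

(-1.244, 0.125)

∇h = (4a + 6, 10b)
Step 1: at (-1, 1), ∇h = (2, 10) → (-1, 1) − 0.05·(2, 10) = (-1.1, 0.5)
Step 2: at (-1.1, 0.5), ∇h = (1.6, 5) → (-1.1, 0.5) − 0.05·(1.6, 5) = (-1.18, 0.25)
Step 3: at (-1.18, 0.25), ∇h = (1.28, 2.5) → (-1.18, 0.25) − 0.05·(1.28, 2.5) = (-1.244, 0.125)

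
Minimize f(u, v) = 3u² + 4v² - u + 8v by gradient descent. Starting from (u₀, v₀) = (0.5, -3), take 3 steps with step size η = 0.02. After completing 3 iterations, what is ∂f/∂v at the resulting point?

-9.483264

∇f = (6u - 1, 8v + 8)
(u₁, v₁) = (0.5, -3) − 0.02·(2, -16) = (0.46, -2.68)
(u₂, v₂) = (0.46, -2.68) − 0.02·(1.76, -13.44) = (0.4248, -2.4112)
(u₃, v₃) = (0.4248, -2.4112) − 0.02·(1.5488, -11.2896) = (0.393824, -2.185408)
∂f/∂v at (0.393824, -2.185408) = -9.483264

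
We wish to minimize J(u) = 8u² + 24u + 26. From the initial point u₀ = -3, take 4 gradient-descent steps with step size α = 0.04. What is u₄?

J′(u) = 16u + 24
u₁ = -3 − 0.04·(-24) = -2.04
u₂ = -2.04 − 0.04·(-8.64) = -1.6944
u₃ = -1.6944 − 0.04·(-3.1104) = -1.569984
u₄ = -1.569984 − 0.04·(-1.119744) = -1.52519424

-1.52519424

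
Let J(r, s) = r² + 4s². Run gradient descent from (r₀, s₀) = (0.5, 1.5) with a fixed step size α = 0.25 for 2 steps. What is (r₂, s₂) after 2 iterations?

(0.125, 1.5)

∇J = (2r, 8s)
(r₁, s₁) = (0.5, 1.5) − 0.25·(1, 12) = (0.25, -1.5)
(r₂, s₂) = (0.25, -1.5) − 0.25·(0.5, -12) = (0.125, 1.5)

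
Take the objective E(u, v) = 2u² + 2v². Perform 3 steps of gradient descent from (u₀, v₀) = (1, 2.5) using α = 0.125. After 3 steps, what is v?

∇E = (4u, 4v)
(u₁, v₁) = (1, 2.5) − 0.125·(4, 10) = (0.5, 1.25)
(u₂, v₂) = (0.5, 1.25) − 0.125·(2, 5) = (0.25, 0.625)
(u₃, v₃) = (0.25, 0.625) − 0.125·(1, 2.5) = (0.125, 0.3125)
v = 0.3125

0.3125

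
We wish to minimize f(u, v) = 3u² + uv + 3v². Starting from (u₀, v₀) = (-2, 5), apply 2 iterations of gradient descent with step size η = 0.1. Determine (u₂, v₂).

∇f = (6u + v, u + 6v)
Step 1: at (-2, 5), ∇f = (-7, 28) → (-2, 5) − 0.1·(-7, 28) = (-1.3, 2.2)
Step 2: at (-1.3, 2.2), ∇f = (-5.6, 11.9) → (-1.3, 2.2) − 0.1·(-5.6, 11.9) = (-0.74, 1.01)

(-0.74, 1.01)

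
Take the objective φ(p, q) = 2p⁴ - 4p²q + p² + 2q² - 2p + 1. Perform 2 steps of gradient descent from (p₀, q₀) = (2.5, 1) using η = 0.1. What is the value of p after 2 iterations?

430.4056

∇φ = (8p³ - 8pq + 2p - 2, -4p² + 4q)
Step 1: at (2.5, 1), ∇φ = (108, -21) → (2.5, 1) − 0.1·(108, -21) = (-8.3, 3.1)
Step 2: at (-8.3, 3.1), ∇φ = (-4387.056, -263.16) → (-8.3, 3.1) − 0.1·(-4387.056, -263.16) = (430.4056, 29.416)
p = 430.4056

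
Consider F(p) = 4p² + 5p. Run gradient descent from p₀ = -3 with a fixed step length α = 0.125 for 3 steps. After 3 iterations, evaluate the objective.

-1.5625

F′(p) = 8p + 5
Step 1: F′(-3) = -19; p₁ = -3 − 0.125·(-19) = -0.625
Step 2: F′(-0.625) = 0; p₂ = -0.625 − 0.125·0 = -0.625
Step 3: F′(-0.625) = 0; p₃ = -0.625 − 0.125·0 = -0.625
F(-0.625) = -1.5625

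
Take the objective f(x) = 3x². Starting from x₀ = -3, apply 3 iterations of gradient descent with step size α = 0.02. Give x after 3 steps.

-2.044416

f′(x) = 6x
x₁ = -3 − 0.02·(-18) = -2.64
x₂ = -2.64 − 0.02·(-15.84) = -2.3232
x₃ = -2.3232 − 0.02·(-13.9392) = -2.044416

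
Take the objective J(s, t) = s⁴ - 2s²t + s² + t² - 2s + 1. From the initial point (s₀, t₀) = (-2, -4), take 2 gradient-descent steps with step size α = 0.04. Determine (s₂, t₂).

(0.304, -3.04)

∇J = (4s³ - 4st + 2s - 2, -2s² + 2t)
(s₁, t₁) = (-2, -4) − 0.04·(-70, -16) = (0.8, -3.36)
(s₂, t₂) = (0.8, -3.36) − 0.04·(12.4, -8) = (0.304, -3.04)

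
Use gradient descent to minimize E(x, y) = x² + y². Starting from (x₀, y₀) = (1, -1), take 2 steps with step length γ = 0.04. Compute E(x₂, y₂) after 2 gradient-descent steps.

∇E = (2x, 2y)
Step 1: at (1, -1), ∇E = (2, -2) → (1, -1) − 0.04·(2, -2) = (0.92, -0.92)
Step 2: at (0.92, -0.92), ∇E = (1.84, -1.84) → (0.92, -0.92) − 0.04·(1.84, -1.84) = (0.8464, -0.8464)
E(0.8464, -0.8464) = 1.43278592

1.43278592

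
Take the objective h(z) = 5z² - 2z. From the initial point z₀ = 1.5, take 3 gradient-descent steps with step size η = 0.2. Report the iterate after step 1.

h′(z) = 10z - 2
Step 1: h′(1.5) = 13; z₁ = 1.5 − 0.2·13 = -1.1

-1.1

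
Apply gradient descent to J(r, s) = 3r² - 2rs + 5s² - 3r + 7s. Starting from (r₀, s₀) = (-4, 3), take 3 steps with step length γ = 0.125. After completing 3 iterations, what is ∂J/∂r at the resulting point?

0.375

∇J = (6r - 2s - 3, -2r + 10s + 7)
(r₁, s₁) = (-4, 3) − 0.125·(-33, 45) = (0.125, -2.625)
(r₂, s₂) = (0.125, -2.625) − 0.125·(3, -19.5) = (-0.25, -0.1875)
(r₃, s₃) = (-0.25, -0.1875) − 0.125·(-4.125, 5.625) = (0.265625, -0.890625)
∂J/∂r at (0.265625, -0.890625) = 0.375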